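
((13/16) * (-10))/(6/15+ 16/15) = -975/176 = -5.54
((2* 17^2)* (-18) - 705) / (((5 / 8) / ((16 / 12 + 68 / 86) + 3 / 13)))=-116985176 / 2795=-41855.16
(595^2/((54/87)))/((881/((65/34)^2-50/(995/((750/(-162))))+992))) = 219745018056025/340820136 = 644753.62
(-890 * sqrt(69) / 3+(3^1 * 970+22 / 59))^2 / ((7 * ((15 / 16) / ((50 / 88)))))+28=3037526247964 / 2412333 -6112947200 * sqrt(69) / 40887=17255.92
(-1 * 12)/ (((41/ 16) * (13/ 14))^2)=-602112/ 284089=-2.12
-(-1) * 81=81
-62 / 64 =-31 / 32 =-0.97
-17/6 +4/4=-11/6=-1.83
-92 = -92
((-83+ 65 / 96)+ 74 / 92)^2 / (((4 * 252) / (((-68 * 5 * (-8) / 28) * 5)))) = 13768929020825 / 4299982848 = 3202.09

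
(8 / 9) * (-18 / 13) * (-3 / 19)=0.19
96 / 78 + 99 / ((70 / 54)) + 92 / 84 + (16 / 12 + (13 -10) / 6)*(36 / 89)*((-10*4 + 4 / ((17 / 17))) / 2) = 1134134 / 17355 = 65.35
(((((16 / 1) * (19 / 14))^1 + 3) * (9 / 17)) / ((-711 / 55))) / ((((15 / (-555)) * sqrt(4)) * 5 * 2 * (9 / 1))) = 70411 / 338436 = 0.21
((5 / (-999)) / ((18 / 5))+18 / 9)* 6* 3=35939 / 999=35.97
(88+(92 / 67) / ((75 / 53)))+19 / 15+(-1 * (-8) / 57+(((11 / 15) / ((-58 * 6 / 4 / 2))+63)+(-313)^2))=98122.36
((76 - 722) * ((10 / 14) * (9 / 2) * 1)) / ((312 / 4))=-26.62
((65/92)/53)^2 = 4225/23775376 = 0.00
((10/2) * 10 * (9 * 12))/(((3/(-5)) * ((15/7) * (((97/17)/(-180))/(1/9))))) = 14721.65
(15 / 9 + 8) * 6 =58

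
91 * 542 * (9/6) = 73983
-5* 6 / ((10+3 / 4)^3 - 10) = -0.02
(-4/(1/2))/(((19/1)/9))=-72/19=-3.79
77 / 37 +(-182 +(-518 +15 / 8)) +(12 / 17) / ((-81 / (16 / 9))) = -851124743 / 1222776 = -696.06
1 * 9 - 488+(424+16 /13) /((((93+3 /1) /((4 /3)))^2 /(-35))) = -4059281 /8424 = -481.87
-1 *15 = -15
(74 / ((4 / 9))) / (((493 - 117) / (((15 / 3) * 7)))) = 11655 / 752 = 15.50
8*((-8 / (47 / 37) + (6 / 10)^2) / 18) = -27908 / 10575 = -2.64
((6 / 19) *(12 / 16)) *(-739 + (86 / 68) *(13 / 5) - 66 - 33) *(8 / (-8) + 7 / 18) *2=1560911 / 6460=241.63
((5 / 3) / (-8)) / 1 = -5 / 24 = -0.21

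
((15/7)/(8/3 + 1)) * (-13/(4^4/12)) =-1755/4928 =-0.36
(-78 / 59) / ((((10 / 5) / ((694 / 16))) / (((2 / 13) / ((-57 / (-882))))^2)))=-44989938 / 276887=-162.48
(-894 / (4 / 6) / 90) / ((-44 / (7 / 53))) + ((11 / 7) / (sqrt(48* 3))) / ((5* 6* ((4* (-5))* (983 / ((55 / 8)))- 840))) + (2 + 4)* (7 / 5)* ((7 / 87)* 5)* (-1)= -5781769000571 / 1733879125440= -3.33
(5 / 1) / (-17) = -5 / 17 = -0.29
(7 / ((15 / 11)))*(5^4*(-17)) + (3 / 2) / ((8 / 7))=-2617937 / 48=-54540.35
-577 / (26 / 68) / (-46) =9809 / 299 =32.81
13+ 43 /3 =82 /3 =27.33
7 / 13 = 0.54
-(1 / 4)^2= -1 / 16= -0.06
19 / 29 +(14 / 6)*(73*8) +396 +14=154279 / 87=1773.32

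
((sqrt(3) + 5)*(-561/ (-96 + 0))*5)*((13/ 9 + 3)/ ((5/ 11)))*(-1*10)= -257125/ 18 - 51425*sqrt(3)/ 18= -19233.10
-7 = -7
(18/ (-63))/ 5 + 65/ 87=0.69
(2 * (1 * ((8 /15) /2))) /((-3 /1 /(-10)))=16 /9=1.78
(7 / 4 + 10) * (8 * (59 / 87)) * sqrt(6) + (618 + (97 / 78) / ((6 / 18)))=5546 * sqrt(6) / 87 + 16165 / 26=777.88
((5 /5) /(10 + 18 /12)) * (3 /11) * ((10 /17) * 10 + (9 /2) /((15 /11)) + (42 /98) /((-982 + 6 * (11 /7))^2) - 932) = -10906745147829 /498366160160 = -21.89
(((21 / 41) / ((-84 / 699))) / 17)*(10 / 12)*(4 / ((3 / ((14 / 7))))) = -1165 / 2091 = -0.56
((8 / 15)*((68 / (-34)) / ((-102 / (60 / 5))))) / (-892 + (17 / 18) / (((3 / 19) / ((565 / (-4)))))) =-2304 / 31889195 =-0.00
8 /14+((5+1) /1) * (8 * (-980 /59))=-329044 /413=-796.72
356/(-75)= -356/75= -4.75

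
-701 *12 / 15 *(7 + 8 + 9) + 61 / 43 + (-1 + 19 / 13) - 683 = -39522194 / 2795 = -14140.32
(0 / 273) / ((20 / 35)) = 0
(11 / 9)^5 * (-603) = -10790417 / 6561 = -1644.63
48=48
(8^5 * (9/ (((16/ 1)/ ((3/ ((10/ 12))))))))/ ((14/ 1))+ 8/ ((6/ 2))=497944/ 105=4742.32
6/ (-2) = -3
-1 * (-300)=300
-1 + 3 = 2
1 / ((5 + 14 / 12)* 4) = 3 / 74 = 0.04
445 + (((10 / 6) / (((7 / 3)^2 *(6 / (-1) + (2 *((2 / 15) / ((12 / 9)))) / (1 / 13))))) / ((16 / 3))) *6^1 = 2964805 / 6664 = 444.90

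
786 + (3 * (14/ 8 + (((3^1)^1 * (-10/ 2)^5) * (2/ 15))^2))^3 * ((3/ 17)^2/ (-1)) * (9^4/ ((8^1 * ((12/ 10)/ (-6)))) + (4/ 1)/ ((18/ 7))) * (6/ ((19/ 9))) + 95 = 52527509743990522498029289427/ 1405696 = 37367616998263153980682.37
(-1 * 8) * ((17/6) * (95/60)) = -323/9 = -35.89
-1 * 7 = -7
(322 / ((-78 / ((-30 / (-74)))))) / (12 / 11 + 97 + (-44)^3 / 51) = 90321 / 84847919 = 0.00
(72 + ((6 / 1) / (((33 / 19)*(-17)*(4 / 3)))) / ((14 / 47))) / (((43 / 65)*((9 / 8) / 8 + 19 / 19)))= 389285520 / 4108951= 94.74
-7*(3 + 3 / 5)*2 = -252 / 5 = -50.40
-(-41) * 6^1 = 246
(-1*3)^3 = -27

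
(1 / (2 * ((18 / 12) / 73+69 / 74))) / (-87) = -2701 / 447876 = -0.01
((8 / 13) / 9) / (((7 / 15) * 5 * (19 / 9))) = 24 / 1729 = 0.01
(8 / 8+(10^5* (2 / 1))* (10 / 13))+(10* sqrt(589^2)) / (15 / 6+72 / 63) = 103072643 / 663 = 155464.02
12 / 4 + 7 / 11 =40 / 11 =3.64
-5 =-5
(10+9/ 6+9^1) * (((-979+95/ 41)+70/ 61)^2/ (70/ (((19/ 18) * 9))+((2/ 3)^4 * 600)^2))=1388.16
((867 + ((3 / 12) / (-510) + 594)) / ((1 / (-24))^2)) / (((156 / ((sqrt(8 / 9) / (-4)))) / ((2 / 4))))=-2980439*sqrt(2) / 6630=-635.74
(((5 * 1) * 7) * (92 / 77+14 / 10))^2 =998001 / 121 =8247.94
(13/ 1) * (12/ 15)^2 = 208/ 25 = 8.32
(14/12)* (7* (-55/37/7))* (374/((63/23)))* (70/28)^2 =-1479.95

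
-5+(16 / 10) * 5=3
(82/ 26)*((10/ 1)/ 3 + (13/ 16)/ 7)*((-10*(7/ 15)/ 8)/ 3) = -47519/ 22464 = -2.12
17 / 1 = 17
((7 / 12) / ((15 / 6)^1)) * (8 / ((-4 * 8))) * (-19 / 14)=0.08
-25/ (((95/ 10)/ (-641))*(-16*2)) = -16025/ 304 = -52.71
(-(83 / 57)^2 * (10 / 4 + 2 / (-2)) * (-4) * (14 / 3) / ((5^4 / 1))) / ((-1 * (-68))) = 0.00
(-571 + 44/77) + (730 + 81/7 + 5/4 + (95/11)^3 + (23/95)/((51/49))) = 147481344301/180563460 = 816.78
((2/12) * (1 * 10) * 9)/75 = 1/5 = 0.20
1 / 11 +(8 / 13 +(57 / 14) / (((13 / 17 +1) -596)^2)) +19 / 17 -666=-2306805256599609 / 3473183449736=-664.18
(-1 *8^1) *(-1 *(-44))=-352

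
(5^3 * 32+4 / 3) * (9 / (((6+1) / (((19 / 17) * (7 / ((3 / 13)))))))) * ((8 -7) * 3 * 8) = 71159712 / 17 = 4185865.41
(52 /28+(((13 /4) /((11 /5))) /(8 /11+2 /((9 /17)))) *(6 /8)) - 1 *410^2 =-8396826147 /49952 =-168097.90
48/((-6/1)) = -8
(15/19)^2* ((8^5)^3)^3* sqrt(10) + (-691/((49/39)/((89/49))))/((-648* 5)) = 799487/2593080 + 9800132167323027747745188694034924489932800* sqrt(10)/361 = 85846922491476820936535860000000000000000.00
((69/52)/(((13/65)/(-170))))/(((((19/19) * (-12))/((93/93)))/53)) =518075/104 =4981.49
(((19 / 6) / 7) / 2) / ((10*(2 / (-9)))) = -57 / 560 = -0.10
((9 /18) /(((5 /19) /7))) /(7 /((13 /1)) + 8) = 1729 /1110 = 1.56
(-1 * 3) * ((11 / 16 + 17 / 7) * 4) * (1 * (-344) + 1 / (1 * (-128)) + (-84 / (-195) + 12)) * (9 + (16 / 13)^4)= 26621381383797 / 190102016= 140037.34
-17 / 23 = -0.74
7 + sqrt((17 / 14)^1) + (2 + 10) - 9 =sqrt(238) / 14 + 10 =11.10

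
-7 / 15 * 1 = -7 / 15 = -0.47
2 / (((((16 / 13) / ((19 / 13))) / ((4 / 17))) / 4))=38 / 17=2.24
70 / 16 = 35 / 8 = 4.38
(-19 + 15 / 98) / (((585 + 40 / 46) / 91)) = -552253 / 188650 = -2.93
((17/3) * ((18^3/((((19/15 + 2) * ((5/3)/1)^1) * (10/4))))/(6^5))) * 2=153/245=0.62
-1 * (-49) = 49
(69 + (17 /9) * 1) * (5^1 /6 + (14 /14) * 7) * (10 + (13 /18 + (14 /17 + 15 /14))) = 202600409 /28917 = 7006.27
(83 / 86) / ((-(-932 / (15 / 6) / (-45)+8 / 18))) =-18675 / 168904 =-0.11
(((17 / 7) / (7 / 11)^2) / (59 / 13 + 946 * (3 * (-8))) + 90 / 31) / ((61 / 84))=109304303268 / 27343022287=4.00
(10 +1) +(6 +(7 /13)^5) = 6328788 /371293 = 17.05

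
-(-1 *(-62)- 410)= 348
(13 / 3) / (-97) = -13 / 291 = -0.04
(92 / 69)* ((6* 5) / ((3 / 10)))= 400 / 3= 133.33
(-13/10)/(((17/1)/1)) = -13/170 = -0.08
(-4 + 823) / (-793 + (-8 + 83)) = -819 / 718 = -1.14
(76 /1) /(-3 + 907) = 19 /226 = 0.08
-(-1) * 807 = 807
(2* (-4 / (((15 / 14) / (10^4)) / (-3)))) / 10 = 22400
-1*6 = -6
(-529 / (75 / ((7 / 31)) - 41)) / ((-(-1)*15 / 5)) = -3703 / 6114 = -0.61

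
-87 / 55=-1.58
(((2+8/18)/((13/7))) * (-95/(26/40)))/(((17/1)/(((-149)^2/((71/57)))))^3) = -65883094536910216150200/297172429567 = -221699888623.27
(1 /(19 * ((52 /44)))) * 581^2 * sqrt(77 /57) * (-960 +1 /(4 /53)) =-14061778577 * sqrt(4389) /56316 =-16542122.98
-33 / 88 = -3 / 8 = -0.38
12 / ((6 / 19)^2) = 361 / 3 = 120.33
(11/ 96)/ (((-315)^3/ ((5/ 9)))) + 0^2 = -11/ 5401015200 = -0.00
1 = 1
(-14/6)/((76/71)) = -497/228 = -2.18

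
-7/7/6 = -1/6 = -0.17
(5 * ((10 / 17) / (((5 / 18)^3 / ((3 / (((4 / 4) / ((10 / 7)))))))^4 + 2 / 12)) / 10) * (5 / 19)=37481336758208102400 / 80709812122280119043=0.46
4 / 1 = 4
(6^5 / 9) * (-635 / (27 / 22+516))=-4023360 / 3793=-1060.73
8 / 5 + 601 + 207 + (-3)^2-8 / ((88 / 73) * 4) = 179727 / 220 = 816.94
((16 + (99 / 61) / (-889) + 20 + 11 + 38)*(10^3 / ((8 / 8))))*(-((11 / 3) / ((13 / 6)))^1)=-101406052000 / 704977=-143843.06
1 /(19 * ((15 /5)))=1 /57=0.02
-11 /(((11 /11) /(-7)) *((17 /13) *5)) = 1001 /85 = 11.78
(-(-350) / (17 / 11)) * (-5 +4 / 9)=-157850 / 153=-1031.70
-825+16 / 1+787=-22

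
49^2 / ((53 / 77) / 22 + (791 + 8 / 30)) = 61009410 / 20106881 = 3.03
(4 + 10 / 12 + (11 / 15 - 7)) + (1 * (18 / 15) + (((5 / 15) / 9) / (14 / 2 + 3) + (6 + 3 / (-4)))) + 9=7571 / 540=14.02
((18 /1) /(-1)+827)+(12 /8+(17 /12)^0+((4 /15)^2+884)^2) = 79217314487 /101250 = 782393.23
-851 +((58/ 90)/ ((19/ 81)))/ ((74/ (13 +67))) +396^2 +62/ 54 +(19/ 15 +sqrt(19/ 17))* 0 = 2960449834/ 18981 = 155969.12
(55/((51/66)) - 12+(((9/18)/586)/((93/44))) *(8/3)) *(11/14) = 452314379/9727893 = 46.50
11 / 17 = 0.65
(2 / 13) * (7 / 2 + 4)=15 / 13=1.15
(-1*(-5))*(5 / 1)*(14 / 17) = 350 / 17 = 20.59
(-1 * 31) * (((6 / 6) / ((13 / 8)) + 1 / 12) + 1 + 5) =-32395 / 156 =-207.66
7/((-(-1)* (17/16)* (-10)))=-56/85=-0.66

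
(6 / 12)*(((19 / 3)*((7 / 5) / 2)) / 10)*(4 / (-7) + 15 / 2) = 1843 / 1200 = 1.54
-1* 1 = -1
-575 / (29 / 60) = -34500 / 29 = -1189.66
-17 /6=-2.83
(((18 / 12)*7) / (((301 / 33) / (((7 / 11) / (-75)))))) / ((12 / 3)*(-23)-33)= 21 / 268750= 0.00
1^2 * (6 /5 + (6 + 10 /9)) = 374 /45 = 8.31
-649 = -649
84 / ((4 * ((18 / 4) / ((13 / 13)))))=14 / 3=4.67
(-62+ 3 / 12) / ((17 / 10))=-1235 / 34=-36.32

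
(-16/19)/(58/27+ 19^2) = -432/186295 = -0.00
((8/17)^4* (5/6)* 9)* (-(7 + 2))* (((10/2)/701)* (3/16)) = -259200/58548221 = -0.00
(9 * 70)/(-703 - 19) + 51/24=3617/2888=1.25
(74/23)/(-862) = -37/9913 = -0.00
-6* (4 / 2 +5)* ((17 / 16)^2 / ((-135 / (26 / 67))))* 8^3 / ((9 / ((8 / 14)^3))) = 1923584 / 1329615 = 1.45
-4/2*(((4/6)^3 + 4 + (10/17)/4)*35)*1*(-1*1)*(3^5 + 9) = 78380.78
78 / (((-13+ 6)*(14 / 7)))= -39 / 7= -5.57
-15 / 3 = -5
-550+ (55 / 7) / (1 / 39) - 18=-1831 / 7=-261.57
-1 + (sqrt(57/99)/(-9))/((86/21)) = -1.02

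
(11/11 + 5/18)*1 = 23/18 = 1.28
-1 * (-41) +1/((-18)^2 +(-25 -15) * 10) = 3115/76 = 40.99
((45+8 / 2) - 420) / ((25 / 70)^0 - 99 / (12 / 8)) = 371 / 65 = 5.71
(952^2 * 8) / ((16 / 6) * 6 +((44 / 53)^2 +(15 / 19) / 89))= 34439689758208 / 79316215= 434207.43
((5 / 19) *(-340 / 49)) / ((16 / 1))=-425 / 3724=-0.11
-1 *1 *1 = -1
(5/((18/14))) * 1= 35/9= 3.89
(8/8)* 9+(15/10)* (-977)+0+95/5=-2875/2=-1437.50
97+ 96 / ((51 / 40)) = 2929 / 17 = 172.29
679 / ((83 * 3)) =679 / 249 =2.73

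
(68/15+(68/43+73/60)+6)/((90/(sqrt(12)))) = 0.51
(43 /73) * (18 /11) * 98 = 75852 /803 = 94.46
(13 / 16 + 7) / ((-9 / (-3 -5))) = 125 / 18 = 6.94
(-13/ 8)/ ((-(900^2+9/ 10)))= 65/ 32400036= 0.00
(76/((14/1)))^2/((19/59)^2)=13924/49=284.16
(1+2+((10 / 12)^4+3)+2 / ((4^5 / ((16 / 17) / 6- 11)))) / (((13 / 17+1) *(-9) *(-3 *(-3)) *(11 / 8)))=-4555213 / 138568320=-0.03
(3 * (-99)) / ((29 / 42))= -12474 / 29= -430.14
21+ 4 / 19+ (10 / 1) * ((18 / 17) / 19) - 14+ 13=6708 / 323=20.77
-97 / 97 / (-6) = 1 / 6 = 0.17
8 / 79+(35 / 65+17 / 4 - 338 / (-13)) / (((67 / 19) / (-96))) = -838.08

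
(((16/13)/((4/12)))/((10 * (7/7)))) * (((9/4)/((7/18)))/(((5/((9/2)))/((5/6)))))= 729/455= 1.60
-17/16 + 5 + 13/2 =167/16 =10.44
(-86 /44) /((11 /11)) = -43 /22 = -1.95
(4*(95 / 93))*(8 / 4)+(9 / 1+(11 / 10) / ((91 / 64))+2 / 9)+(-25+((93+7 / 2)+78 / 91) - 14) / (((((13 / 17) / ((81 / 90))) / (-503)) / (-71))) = 1245510064219 / 507780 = 2452853.72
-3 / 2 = -1.50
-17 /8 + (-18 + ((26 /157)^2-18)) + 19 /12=-21600949 /591576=-36.51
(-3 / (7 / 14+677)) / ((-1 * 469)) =6 / 635495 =0.00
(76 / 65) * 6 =456 / 65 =7.02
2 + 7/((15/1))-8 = -83/15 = -5.53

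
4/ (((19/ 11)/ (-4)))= -176/ 19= -9.26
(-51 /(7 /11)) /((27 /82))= -15334 /63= -243.40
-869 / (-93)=869 / 93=9.34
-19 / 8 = -2.38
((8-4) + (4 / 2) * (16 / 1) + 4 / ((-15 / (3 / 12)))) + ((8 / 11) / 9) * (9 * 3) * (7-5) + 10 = 8299 / 165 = 50.30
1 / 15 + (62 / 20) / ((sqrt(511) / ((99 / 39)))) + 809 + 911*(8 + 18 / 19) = 1023*sqrt(511) / 66430 + 2553634 / 285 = 8960.47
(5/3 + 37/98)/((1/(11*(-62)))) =-204941/147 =-1394.16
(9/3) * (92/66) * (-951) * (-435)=19029510/11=1729955.45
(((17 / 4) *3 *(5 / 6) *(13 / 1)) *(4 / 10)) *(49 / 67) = 10829 / 268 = 40.41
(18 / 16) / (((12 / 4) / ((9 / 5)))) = 27 / 40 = 0.68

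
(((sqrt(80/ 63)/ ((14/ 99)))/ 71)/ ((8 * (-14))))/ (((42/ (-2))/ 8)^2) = -88 * sqrt(35)/ 3579891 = -0.00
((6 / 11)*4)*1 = 24 / 11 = 2.18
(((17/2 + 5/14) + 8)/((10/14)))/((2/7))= 413/5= 82.60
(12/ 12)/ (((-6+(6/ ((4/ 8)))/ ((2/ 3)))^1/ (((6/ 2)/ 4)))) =1/ 16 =0.06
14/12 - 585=-3503/6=-583.83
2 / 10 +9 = 46 / 5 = 9.20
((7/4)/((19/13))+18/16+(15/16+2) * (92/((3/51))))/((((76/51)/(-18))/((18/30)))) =-962080983/28880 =-33313.05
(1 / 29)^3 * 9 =9 / 24389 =0.00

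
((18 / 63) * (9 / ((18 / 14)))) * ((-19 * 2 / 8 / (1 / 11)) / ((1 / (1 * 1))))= -209 / 2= -104.50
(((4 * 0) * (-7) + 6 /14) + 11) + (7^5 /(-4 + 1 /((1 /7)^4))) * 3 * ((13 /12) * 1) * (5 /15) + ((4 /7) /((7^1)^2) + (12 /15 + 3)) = 1126516733 /49330260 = 22.84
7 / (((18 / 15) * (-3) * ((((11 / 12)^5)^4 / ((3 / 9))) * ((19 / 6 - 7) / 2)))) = 29818133274591473172480 / 15473249883448880211623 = 1.93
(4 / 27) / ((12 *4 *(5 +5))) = 0.00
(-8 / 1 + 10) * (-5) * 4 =-40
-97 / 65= -1.49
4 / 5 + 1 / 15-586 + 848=3943 / 15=262.87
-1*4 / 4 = -1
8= 8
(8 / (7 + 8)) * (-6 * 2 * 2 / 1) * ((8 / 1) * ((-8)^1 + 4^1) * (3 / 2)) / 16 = 38.40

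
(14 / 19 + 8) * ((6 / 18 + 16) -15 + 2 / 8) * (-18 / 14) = -249 / 14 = -17.79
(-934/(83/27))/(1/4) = -100872/83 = -1215.33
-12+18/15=-54/5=-10.80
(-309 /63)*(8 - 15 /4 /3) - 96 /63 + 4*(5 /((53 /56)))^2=18171019 /235956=77.01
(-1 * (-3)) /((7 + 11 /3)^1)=9 /32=0.28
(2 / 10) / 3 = 1 / 15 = 0.07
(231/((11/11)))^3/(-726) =-33957/2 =-16978.50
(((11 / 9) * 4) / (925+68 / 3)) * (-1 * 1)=-0.01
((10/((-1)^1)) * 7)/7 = -10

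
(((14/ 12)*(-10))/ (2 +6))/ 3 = -35/ 72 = -0.49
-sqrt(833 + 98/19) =-35 * sqrt(247)/19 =-28.95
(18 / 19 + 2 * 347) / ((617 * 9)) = 13204 / 105507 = 0.13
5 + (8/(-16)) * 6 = 2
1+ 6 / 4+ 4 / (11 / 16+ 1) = 263 / 54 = 4.87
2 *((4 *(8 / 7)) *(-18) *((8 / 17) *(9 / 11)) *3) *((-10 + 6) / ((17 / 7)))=995328 / 3179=313.09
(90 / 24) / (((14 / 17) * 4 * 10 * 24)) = 17 / 3584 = 0.00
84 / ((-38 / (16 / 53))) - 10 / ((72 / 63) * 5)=-9737 / 4028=-2.42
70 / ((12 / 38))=665 / 3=221.67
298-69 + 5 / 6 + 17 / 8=231.96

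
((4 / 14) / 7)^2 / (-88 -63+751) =1 / 360150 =0.00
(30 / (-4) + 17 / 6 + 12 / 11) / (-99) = 118 / 3267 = 0.04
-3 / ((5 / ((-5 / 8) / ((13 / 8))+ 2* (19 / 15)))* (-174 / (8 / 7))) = 1676 / 197925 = 0.01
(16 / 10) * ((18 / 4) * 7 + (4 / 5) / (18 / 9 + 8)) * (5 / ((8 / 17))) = 536.86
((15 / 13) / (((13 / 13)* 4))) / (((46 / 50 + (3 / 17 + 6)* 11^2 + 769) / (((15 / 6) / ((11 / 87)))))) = 308125 / 81966456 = 0.00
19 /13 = 1.46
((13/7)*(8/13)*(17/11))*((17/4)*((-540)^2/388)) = 42136200/7469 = 5641.48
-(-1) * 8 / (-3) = -8 / 3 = -2.67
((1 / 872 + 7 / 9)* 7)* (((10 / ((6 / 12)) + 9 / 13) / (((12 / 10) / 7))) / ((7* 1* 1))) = 57553895 / 612144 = 94.02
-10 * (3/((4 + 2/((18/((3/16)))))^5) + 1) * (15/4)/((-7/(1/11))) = 20141219707275/41238918365722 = 0.49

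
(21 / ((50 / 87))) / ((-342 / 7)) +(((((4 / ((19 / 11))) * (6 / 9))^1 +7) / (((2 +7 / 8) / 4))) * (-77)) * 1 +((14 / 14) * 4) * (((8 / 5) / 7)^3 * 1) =-205951926323 / 224836500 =-916.01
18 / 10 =9 / 5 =1.80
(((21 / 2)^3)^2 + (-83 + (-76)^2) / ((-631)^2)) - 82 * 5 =34138277123193 / 25482304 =1339685.65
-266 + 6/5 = -1324/5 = -264.80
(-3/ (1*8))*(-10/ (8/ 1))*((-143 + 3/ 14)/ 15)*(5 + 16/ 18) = -105947/ 4032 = -26.28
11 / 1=11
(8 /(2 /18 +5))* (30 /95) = 216 /437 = 0.49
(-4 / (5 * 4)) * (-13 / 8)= 13 / 40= 0.32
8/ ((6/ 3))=4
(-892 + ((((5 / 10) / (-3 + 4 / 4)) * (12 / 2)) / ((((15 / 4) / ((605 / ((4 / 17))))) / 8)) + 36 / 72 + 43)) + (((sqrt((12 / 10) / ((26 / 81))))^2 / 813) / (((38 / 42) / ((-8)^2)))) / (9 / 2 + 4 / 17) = -139736288979 / 15395510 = -9076.43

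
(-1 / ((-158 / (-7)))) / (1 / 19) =-133 / 158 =-0.84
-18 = -18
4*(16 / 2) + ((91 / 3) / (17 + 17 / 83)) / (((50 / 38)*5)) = 2468501 / 76500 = 32.27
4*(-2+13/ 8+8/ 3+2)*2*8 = 274.67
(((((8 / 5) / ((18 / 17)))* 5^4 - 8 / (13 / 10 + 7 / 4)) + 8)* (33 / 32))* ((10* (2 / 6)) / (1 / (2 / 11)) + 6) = 14209567 / 2196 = 6470.66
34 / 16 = 17 / 8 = 2.12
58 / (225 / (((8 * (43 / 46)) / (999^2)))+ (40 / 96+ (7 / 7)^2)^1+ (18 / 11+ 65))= 82302 / 42608501761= 0.00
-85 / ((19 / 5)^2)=-2125 / 361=-5.89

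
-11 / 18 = -0.61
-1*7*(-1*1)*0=0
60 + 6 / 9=60.67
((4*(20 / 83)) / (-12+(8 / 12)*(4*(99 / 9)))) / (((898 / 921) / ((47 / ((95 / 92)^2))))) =2198287008 / 874470155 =2.51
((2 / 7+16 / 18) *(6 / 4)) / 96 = 37 / 2016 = 0.02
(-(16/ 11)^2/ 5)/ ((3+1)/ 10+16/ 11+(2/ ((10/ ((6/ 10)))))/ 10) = -12800/ 56463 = -0.23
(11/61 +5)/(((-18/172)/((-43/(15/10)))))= 2337136/1647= 1419.03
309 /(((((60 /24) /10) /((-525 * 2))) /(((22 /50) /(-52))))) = 10981.38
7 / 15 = 0.47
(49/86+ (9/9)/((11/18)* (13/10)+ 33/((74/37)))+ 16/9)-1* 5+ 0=-6251669/2409462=-2.59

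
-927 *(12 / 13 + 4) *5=-296640 / 13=-22818.46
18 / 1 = 18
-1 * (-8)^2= -64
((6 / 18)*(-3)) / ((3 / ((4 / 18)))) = -2 / 27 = -0.07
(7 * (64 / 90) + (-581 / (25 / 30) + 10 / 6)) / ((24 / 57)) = -118085 / 72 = -1640.07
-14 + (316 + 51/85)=1513/5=302.60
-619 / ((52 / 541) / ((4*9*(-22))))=66306042 / 13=5100464.77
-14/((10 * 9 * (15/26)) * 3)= -182/2025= -0.09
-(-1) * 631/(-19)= -631/19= -33.21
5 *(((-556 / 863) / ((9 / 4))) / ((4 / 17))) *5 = -236300 / 7767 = -30.42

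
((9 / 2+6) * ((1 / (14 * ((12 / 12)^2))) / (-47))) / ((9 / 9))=-3 / 188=-0.02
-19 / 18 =-1.06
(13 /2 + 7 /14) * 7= 49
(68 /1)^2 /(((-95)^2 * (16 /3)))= 867 /9025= 0.10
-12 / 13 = -0.92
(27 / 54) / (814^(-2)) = 331298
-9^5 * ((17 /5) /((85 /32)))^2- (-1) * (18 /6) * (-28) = -60518676 /625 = -96829.88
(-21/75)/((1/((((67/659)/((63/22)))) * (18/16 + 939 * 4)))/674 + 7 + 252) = -2488409011/2301778434025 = -0.00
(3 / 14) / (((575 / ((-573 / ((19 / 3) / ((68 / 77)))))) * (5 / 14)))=-350676 / 4206125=-0.08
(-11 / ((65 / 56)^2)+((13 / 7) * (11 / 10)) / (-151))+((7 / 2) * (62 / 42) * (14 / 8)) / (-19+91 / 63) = -49071931603 / 5644802800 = -8.69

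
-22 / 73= -0.30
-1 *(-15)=15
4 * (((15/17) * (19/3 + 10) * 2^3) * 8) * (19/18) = 595840/153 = 3894.38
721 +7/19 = 13706/19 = 721.37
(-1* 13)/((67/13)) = -2.52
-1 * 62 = -62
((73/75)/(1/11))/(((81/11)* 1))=8833/6075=1.45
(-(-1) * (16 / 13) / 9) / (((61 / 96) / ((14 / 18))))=3584 / 21411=0.17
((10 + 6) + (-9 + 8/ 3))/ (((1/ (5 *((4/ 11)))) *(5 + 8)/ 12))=2320/ 143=16.22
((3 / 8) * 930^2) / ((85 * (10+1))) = 129735 / 374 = 346.89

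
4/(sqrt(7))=4 *sqrt(7)/7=1.51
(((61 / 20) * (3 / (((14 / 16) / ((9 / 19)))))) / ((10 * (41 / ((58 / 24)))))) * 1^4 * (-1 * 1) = -15921 / 545300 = -0.03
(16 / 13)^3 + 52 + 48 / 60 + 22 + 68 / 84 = 17872063 / 230685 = 77.47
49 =49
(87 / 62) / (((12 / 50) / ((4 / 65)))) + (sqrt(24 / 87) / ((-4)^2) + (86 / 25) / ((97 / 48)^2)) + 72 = sqrt(58) / 232 + 6939248257 / 94795675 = 73.23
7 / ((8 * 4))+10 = 327 / 32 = 10.22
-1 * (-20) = 20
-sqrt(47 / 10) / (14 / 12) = -1.86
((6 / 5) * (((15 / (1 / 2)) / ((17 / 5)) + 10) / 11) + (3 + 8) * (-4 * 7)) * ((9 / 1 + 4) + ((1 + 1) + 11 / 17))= -15218392 / 3179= -4787.16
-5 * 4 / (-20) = 1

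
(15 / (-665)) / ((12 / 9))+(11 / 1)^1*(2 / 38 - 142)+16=-822173 / 532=-1545.44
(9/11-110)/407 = -0.27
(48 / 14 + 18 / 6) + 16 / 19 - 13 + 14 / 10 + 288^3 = 15885432001 / 665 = 23887867.67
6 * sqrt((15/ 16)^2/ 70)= 9 * sqrt(70)/ 112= 0.67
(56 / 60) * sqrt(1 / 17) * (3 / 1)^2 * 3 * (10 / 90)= 14 * sqrt(17) / 85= 0.68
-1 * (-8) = 8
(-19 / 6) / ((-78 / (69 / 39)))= 437 / 6084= 0.07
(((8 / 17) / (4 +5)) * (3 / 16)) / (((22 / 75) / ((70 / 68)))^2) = 2296875 / 19023136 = 0.12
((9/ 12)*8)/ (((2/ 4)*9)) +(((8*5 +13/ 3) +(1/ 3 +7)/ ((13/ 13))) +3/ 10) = 533/ 10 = 53.30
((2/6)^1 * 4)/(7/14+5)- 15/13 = -391/429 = -0.91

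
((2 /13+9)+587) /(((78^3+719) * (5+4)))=7750 /55606707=0.00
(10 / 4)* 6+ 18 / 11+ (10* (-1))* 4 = -257 / 11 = -23.36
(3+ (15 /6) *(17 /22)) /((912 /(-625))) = -135625 /40128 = -3.38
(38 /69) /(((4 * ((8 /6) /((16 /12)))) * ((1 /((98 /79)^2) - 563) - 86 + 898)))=91238 /165436953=0.00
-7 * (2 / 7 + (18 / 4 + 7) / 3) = -173 / 6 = -28.83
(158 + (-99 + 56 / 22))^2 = 458329 / 121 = 3787.84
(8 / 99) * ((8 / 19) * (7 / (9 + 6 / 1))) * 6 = 896 / 9405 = 0.10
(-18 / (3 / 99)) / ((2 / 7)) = -2079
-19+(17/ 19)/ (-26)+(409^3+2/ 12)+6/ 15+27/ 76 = 68417910.89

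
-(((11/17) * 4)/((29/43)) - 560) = 274188/493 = 556.16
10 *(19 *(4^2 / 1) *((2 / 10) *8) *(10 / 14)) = 3474.29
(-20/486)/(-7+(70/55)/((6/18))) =22/1701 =0.01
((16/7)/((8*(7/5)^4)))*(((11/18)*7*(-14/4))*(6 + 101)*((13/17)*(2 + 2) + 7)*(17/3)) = -13976875/2058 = -6791.48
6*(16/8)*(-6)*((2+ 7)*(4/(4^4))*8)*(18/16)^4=-531441/4096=-129.75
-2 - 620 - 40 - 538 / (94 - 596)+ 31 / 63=-10443478 / 15813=-660.44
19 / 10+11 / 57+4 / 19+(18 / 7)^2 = 249017 / 27930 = 8.92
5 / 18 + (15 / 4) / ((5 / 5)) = 145 / 36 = 4.03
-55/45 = -11/9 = -1.22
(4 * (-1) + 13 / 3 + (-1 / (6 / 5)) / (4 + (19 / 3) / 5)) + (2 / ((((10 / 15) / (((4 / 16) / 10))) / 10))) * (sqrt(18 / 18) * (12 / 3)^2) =12.18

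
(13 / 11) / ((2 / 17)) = 221 / 22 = 10.05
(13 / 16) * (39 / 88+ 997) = 1141075 / 1408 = 810.42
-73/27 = -2.70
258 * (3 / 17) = 774 / 17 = 45.53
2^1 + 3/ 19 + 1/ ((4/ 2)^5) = 1331/ 608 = 2.19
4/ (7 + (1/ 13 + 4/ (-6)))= 78/ 125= 0.62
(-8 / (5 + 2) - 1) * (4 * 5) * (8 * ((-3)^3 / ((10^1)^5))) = 81 / 875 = 0.09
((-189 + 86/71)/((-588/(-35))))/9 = -1.24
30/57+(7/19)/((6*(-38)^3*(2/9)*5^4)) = 1371799979/2606420000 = 0.53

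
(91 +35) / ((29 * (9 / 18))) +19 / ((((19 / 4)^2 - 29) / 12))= -79836 / 2987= -26.73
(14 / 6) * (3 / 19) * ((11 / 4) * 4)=77 / 19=4.05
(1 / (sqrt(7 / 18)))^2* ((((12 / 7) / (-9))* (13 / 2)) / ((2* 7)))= -78 / 343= -0.23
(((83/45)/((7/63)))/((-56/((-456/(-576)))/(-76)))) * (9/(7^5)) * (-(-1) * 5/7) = 89889/13176688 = 0.01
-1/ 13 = -0.08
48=48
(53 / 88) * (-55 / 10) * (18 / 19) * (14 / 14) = -477 / 152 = -3.14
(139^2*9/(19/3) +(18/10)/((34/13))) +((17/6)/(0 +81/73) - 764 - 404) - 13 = 10312826542/392445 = 26278.40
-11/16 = -0.69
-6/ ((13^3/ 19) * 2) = -57/ 2197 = -0.03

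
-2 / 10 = -0.20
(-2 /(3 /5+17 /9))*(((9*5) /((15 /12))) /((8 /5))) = -2025 /112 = -18.08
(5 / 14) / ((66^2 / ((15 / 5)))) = 5 / 20328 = 0.00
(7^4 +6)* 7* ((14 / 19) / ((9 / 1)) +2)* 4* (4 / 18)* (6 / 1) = 95971904 / 513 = 187079.73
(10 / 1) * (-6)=-60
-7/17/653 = -7/11101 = -0.00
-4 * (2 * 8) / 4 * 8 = -128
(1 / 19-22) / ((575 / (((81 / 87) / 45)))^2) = -3753 / 132076421875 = -0.00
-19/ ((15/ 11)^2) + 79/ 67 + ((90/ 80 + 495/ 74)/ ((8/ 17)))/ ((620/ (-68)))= -10.86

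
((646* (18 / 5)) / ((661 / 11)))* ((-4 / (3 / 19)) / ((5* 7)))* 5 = -3240336 / 23135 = -140.06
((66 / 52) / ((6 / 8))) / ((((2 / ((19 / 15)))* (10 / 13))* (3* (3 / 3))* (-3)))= -0.15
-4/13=-0.31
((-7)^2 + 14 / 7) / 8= 51 / 8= 6.38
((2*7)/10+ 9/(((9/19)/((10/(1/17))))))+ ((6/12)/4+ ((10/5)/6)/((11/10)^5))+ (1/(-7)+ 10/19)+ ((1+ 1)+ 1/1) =3235.12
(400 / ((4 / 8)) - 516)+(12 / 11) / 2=3130 / 11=284.55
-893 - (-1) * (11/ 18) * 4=-8015/ 9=-890.56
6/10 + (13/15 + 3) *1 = 67/15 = 4.47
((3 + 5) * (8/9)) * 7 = 448/9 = 49.78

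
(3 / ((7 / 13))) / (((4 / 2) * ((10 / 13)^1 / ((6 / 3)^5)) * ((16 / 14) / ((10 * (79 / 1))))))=80106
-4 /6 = -2 /3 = -0.67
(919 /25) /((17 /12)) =11028 /425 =25.95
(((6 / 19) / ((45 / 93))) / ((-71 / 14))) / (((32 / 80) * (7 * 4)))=-31 / 2698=-0.01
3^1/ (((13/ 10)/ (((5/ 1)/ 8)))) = 75/ 52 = 1.44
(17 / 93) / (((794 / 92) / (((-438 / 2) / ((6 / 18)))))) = -171258 / 12307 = -13.92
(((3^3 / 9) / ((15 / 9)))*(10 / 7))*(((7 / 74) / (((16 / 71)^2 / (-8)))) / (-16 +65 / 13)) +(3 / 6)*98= 683545 / 13024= 52.48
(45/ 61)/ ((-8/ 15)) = -675/ 488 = -1.38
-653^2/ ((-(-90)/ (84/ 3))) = -5969726/ 45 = -132660.58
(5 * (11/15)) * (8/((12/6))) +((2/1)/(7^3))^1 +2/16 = 121813/8232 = 14.80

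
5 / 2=2.50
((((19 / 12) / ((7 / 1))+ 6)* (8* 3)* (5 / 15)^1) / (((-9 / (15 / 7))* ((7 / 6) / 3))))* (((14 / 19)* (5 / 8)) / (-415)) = 2615 / 77273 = 0.03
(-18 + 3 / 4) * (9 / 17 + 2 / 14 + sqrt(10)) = -69 * sqrt(10) / 4 - 1380 / 119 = -66.15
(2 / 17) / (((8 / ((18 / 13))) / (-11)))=-99 / 442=-0.22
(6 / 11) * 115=690 / 11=62.73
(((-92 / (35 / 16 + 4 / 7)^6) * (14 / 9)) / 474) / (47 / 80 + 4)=-101691344740679680 / 681408891505360840851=-0.00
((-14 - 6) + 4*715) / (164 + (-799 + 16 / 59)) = -167560 / 37449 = -4.47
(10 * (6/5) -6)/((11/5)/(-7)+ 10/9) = 1890/251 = 7.53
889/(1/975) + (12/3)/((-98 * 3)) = 127415923/147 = 866774.99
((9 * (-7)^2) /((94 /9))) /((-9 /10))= -2205 /47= -46.91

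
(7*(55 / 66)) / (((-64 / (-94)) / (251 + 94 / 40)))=555681 / 256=2170.63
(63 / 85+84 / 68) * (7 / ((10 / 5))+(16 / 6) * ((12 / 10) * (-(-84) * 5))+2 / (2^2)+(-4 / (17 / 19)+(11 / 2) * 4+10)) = 3928512 / 1445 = 2718.69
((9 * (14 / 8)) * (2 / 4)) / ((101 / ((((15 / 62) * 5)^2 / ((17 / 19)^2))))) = 127929375 / 897620128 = 0.14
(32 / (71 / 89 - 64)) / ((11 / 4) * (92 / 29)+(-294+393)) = -20648 / 4393125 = -0.00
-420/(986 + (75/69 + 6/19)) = -36708/86299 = -0.43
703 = 703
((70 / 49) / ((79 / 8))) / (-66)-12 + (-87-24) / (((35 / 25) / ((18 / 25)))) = -6303926 / 91245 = -69.09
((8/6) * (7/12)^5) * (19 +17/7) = 60025/31104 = 1.93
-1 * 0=0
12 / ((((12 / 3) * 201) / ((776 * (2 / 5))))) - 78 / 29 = 18878 / 9715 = 1.94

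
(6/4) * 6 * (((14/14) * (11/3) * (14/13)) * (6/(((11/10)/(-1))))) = -2520/13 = -193.85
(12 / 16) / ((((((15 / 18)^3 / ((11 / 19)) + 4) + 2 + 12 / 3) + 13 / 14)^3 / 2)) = 6901201181952 / 7808233011537869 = 0.00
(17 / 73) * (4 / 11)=68 / 803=0.08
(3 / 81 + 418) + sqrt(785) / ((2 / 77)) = 1496.72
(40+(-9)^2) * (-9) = -1089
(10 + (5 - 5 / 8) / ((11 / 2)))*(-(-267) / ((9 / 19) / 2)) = 803225 / 66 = 12170.08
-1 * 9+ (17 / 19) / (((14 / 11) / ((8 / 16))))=-4601 / 532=-8.65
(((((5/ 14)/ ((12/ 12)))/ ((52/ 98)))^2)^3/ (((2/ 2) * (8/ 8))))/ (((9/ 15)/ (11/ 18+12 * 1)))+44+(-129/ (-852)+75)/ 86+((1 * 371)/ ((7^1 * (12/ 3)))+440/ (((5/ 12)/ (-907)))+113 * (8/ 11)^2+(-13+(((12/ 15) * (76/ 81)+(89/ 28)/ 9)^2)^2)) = -903642329716452319647316782710335751/ 943570783439778416005923840000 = -957683.67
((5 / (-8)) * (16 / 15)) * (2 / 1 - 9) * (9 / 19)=42 / 19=2.21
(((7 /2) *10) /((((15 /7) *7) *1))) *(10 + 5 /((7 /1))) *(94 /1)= 2350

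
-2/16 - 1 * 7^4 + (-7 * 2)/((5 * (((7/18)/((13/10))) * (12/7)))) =-481317/200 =-2406.58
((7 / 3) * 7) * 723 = 11809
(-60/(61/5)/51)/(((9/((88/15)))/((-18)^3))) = 380160/1037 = 366.60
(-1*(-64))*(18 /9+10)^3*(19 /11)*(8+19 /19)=18911232 /11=1719202.91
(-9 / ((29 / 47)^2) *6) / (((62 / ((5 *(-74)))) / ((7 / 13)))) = 154475370 / 338923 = 455.78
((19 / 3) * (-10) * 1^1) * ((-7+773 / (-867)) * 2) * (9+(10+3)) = 57199120 / 2601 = 21991.20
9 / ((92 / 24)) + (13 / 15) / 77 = 62669 / 26565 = 2.36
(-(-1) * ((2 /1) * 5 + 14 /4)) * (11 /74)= 297 /148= 2.01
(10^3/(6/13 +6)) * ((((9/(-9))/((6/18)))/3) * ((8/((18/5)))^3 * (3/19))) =-26000000/96957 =-268.16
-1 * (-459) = 459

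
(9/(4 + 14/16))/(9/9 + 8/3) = 72/143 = 0.50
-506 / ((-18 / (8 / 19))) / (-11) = -184 / 171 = -1.08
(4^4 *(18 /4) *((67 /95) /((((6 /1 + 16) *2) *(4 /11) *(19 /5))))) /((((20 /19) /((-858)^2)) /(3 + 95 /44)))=4580312022 /95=48213810.76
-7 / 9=-0.78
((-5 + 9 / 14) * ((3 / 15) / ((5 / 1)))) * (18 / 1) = -3.14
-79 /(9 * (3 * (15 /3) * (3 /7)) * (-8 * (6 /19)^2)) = 199633 /116640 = 1.71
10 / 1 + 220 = 230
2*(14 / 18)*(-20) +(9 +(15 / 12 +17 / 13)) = -9151 / 468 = -19.55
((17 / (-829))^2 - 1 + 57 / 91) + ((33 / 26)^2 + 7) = 26789334487 / 3252024412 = 8.24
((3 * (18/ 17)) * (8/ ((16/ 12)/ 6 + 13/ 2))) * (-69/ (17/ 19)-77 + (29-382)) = -1917.04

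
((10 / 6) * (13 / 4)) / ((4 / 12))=65 / 4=16.25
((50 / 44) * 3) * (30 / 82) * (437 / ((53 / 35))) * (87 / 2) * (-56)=-20957973750 / 23903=-876792.61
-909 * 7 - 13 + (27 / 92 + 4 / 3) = -6374.37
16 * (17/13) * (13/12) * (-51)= -1156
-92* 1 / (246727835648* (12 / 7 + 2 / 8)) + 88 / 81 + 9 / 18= 15569187305657 / 9814040248320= 1.59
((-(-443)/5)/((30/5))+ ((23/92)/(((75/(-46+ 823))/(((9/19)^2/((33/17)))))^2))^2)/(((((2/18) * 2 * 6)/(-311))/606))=-6544097840697553455393691779/3108204331041012500000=-2105427.17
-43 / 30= -1.43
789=789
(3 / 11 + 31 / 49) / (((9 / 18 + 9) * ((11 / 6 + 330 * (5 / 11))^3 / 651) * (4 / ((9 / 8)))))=5514156 / 1106112899353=0.00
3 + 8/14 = 25/7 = 3.57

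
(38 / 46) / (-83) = -0.01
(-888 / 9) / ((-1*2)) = 148 / 3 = 49.33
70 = 70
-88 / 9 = -9.78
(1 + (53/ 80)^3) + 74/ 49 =70270973/ 25088000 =2.80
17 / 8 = 2.12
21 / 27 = 7 / 9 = 0.78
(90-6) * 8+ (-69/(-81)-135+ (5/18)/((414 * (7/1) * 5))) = 28056505/52164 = 537.85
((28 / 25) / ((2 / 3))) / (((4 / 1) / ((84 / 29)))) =882 / 725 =1.22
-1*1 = -1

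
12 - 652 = -640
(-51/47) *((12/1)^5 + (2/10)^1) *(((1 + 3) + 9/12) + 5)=-2474636229/940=-2632591.73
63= 63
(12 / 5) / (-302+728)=2 / 355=0.01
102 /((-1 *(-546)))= 17 /91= 0.19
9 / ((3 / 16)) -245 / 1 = -197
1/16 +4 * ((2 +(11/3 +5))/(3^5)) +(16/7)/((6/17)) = 548207/81648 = 6.71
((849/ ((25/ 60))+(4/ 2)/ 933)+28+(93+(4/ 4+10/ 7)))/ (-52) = -35284229/ 849030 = -41.56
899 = 899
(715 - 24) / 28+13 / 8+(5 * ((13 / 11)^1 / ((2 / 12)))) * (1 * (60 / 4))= 343803 / 616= 558.12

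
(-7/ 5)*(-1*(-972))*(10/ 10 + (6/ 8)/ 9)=-7371/ 5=-1474.20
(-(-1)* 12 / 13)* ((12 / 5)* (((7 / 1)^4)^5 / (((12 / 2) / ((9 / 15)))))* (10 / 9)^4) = 255335252152358403200 / 9477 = 26942624475293700.88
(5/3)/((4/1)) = 5/12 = 0.42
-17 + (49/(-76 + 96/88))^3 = -17.28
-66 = -66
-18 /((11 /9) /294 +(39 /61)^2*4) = -177223788 /16139195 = -10.98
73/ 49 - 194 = -9433/ 49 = -192.51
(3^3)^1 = 27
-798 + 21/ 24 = -6377/ 8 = -797.12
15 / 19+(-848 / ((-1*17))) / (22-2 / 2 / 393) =449289 / 146965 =3.06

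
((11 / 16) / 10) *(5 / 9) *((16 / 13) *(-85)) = -935 / 234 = -4.00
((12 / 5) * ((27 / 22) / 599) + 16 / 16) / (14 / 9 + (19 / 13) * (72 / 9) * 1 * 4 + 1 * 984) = 3873519 / 3979162990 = 0.00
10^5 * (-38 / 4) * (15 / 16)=-890625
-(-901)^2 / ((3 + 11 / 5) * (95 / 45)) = -36531045 / 494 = -73949.48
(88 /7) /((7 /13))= 1144 /49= 23.35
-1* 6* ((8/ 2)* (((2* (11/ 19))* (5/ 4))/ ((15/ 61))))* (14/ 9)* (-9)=37576/ 19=1977.68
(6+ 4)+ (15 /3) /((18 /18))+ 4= 19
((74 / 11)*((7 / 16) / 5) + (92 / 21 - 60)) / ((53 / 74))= -18813797 / 244860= -76.83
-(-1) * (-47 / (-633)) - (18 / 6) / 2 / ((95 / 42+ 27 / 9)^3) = 436964911 / 6832514013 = 0.06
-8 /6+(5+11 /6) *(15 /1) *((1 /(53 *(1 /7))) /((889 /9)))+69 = 2738321 /40386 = 67.80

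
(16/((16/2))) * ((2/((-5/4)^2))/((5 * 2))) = 32/125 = 0.26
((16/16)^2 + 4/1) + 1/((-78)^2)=30421/6084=5.00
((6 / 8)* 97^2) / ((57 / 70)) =329315 / 38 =8666.18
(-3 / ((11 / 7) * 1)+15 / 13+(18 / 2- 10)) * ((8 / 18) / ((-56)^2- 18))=-502 / 2006433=-0.00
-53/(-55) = 53/55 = 0.96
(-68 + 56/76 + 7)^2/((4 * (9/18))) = 1311025/722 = 1815.82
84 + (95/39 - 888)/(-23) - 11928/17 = -8831371/15249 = -579.14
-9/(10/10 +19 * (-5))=9/94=0.10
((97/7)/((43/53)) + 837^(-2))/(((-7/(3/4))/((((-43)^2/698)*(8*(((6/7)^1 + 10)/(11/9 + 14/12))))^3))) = -1122554586181367316480/686577976904323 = -1634999.41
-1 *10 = -10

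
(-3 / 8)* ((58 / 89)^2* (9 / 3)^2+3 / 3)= -1.81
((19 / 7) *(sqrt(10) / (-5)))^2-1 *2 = 232 / 245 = 0.95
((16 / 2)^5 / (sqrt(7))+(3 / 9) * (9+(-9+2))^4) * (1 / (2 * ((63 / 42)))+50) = 2416 / 9+4947968 * sqrt(7) / 21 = 623653.82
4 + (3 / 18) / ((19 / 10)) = 4.09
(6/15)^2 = 4/25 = 0.16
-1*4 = -4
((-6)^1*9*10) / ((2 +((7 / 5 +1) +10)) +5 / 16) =-43200 / 1177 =-36.70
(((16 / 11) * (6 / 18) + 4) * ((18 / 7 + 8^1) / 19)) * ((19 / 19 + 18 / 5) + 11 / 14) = 2064452 / 153615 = 13.44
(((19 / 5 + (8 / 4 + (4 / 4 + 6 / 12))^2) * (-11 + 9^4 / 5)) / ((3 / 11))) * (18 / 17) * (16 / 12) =45945372 / 425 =108106.76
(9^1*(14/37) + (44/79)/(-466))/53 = 2318468/36096127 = 0.06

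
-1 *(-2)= 2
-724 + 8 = -716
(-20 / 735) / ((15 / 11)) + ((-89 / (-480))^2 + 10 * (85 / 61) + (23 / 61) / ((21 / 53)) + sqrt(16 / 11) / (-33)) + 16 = 7093359263 / 229555200 - 4 * sqrt(11) / 363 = 30.86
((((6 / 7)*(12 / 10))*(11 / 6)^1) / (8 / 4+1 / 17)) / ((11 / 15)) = 306 / 245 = 1.25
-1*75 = -75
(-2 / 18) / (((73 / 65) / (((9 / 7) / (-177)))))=65 / 90447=0.00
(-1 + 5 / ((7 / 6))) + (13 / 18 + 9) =1639 / 126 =13.01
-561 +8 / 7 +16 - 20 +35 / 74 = -291833 / 518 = -563.38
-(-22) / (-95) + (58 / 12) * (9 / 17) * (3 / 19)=557 / 3230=0.17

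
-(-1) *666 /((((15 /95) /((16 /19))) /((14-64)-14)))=-227328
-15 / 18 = -5 / 6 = -0.83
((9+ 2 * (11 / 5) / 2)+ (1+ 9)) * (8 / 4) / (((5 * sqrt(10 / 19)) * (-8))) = -53 * sqrt(190) / 500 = -1.46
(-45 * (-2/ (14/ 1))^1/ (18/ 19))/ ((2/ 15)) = 1425/ 28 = 50.89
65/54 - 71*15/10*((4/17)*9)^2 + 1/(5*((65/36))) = -2415654259/5071950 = -476.28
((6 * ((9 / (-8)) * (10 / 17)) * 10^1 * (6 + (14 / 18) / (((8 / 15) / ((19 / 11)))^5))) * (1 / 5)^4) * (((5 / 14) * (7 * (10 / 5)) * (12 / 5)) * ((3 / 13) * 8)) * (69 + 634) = -255237297866336007 / 911162137600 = -280122.81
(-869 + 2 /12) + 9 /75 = -130307 /150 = -868.71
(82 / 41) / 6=1 / 3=0.33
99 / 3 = 33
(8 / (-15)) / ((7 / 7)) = -8 / 15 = -0.53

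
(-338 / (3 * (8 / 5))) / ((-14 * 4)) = 845 / 672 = 1.26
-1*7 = -7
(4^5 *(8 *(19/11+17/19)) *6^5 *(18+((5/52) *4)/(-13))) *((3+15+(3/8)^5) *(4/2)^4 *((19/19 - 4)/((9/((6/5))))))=-61090392626574336/176605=-345915419306.22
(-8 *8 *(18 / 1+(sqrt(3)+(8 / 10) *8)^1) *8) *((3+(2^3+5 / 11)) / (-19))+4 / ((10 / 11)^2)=64512 *sqrt(3) / 209+39377609 / 5225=8071.02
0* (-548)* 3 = 0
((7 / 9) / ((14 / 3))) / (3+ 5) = 1 / 48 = 0.02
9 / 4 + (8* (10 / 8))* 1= 49 / 4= 12.25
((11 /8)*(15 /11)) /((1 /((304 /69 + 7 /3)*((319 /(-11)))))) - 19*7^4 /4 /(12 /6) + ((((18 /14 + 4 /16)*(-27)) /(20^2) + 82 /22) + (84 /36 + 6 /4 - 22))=-51713411999 /8500800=-6083.36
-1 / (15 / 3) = -1 / 5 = -0.20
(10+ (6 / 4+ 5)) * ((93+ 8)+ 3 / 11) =1671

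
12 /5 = 2.40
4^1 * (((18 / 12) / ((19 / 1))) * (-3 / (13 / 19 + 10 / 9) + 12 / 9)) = -622 / 5833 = -0.11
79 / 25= 3.16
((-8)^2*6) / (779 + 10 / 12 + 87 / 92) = 105984 / 215495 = 0.49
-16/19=-0.84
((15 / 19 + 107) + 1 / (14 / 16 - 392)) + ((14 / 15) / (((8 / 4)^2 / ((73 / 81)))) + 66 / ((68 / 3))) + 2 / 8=111.16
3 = 3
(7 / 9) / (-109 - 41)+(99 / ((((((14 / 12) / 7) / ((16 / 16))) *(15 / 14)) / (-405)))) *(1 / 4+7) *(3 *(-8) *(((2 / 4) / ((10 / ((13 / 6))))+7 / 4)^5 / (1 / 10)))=299239769754602117 / 34560000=8658558152.62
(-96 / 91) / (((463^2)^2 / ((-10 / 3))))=0.00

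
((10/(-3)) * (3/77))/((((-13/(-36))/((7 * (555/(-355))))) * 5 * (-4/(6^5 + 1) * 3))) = -470862/923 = -510.14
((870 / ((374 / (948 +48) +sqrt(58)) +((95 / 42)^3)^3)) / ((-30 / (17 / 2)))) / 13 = -435345825036119791634044917707526448896 / 35589704199714031079509937677340799098389 +280840886676191946914804644498243584 * sqrt(58) / 35589704199714031079509937677340799098389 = -0.01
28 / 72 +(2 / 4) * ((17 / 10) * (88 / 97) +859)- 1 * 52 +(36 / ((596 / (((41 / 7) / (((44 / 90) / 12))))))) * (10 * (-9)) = -20176485977 / 50079645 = -402.89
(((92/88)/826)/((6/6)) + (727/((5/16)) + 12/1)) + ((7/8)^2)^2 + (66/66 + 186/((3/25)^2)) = 4258466589073/279121920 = 15256.65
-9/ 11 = -0.82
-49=-49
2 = 2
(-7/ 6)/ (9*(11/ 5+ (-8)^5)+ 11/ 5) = 7/ 1769340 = 0.00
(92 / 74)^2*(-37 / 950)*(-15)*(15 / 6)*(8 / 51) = 0.35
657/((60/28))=1533/5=306.60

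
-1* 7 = -7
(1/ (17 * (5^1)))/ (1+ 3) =0.00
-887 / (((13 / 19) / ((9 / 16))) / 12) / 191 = -455031 / 9932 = -45.81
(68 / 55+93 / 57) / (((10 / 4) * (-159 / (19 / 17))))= -1998 / 247775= -0.01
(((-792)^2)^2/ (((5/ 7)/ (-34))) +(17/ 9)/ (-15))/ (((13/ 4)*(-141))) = 10113499070890052/ 247455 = 40870053427.45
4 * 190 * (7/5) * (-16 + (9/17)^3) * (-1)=16866.12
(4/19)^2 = 16/361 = 0.04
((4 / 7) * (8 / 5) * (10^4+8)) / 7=320256 / 245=1307.17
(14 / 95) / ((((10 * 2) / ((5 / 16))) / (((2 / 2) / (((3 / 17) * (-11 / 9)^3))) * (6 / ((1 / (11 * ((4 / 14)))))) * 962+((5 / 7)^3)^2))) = -129.64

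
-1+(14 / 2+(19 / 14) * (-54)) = -471 / 7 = -67.29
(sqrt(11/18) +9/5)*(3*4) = 2*sqrt(22) +108/5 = 30.98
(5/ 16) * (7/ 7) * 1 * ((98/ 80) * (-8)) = -49/ 16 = -3.06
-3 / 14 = -0.21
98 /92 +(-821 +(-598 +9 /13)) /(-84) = 17.95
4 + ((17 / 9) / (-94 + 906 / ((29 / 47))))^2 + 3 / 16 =538799836441 / 128668559616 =4.19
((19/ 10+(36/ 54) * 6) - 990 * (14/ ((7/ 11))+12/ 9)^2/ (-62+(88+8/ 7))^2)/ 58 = -2619801/ 209380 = -12.51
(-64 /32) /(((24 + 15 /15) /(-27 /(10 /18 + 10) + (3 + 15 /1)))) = -2934 /2375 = -1.24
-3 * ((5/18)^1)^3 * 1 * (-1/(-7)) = -0.01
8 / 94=4 / 47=0.09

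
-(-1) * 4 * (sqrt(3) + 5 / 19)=20 / 19 + 4 * sqrt(3)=7.98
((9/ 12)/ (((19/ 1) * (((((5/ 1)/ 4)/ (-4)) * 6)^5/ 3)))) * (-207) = 188416/ 178125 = 1.06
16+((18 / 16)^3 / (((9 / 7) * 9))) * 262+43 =91.24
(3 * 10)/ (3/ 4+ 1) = 120/ 7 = 17.14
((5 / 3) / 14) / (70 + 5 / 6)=0.00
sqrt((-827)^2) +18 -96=749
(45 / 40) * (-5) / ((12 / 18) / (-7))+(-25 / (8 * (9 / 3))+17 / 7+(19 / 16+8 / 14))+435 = 11933 / 24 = 497.21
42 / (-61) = -42 / 61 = -0.69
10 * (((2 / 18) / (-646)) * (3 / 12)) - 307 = -3569801 / 11628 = -307.00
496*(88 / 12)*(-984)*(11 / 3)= -39370496 / 3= -13123498.67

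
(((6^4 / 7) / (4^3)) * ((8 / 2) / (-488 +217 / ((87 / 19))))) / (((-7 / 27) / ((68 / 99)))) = 1437588 / 20661487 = 0.07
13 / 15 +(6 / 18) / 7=32 / 35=0.91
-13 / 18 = -0.72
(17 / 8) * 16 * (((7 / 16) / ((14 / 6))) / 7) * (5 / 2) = 255 / 112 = 2.28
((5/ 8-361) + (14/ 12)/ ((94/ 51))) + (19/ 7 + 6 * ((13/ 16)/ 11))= -2580959/ 7238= -356.58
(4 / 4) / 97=1 / 97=0.01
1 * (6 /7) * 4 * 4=96 /7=13.71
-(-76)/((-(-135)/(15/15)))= 76/135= 0.56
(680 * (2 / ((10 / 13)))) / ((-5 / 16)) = -28288 / 5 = -5657.60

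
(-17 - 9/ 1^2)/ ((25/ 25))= -26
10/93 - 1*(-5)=475/93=5.11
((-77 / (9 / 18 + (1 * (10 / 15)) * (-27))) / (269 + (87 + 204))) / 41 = 11 / 57400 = 0.00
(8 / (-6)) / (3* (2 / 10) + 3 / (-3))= 10 / 3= 3.33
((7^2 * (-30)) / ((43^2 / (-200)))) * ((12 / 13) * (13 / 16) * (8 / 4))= 441000 / 1849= 238.51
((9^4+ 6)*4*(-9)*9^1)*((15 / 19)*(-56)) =1787274720 / 19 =94067090.53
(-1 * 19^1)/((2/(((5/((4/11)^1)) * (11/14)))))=-11495/112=-102.63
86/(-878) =-43/439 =-0.10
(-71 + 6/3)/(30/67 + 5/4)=-18492/455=-40.64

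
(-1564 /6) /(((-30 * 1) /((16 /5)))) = 6256 /225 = 27.80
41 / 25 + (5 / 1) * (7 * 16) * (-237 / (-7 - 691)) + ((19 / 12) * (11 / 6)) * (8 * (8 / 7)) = 120006667 / 549675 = 218.32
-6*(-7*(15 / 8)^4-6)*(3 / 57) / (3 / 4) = 378951 / 9728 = 38.95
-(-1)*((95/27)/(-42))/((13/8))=-380/7371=-0.05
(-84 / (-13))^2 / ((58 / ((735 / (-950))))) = -259308 / 465595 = -0.56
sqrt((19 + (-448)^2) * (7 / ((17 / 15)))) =sqrt(358290555) / 17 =1113.44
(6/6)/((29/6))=6/29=0.21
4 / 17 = 0.24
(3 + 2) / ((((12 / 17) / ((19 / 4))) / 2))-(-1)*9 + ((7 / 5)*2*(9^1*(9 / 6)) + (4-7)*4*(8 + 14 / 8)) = -349 / 120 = -2.91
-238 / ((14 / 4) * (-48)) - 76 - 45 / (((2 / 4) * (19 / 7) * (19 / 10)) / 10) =-1079095 / 4332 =-249.10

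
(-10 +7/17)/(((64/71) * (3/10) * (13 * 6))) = -0.45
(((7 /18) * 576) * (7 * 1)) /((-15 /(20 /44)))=-1568 /33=-47.52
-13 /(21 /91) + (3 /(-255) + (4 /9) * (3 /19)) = -56.27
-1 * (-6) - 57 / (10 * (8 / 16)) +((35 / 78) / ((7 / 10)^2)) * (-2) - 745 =-1026796 / 1365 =-752.23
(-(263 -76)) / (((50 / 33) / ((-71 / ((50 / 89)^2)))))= 3470514861 / 125000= 27764.12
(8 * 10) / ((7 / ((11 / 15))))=176 / 21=8.38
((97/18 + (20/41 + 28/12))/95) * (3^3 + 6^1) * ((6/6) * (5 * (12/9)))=133298/7011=19.01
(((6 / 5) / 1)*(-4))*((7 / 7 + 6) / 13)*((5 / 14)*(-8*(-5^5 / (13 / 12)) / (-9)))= 400000 / 169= 2366.86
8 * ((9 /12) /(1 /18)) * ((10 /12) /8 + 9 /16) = 72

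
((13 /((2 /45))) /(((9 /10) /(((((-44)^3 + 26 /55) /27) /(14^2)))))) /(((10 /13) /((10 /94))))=-73313045 /101332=-723.49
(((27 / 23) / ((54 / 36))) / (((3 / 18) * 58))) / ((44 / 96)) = 1296 / 7337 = 0.18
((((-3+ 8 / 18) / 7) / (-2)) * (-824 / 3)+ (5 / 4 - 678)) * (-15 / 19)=2747635 / 4788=573.86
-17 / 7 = -2.43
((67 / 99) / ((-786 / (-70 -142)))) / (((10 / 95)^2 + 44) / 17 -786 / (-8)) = 0.00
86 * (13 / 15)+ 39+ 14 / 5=349 / 3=116.33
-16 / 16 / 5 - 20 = -101 / 5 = -20.20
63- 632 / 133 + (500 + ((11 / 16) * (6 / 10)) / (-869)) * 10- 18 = 423662697 / 84056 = 5040.24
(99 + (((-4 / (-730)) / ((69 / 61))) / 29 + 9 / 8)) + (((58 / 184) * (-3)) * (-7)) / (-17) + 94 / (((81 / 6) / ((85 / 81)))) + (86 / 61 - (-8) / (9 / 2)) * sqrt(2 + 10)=3500 * sqrt(3) / 549 + 7751094184303 / 72411307560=118.08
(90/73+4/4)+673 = 49292/73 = 675.23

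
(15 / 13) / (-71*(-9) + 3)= 5 / 2782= 0.00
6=6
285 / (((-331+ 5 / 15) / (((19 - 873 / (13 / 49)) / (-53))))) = -18181575 / 341744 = -53.20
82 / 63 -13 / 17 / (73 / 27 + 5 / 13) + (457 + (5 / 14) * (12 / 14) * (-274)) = 3040837505 / 8126748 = 374.18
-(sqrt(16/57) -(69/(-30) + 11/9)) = -97/90 -4 * sqrt(57)/57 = -1.61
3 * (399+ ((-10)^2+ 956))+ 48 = 4413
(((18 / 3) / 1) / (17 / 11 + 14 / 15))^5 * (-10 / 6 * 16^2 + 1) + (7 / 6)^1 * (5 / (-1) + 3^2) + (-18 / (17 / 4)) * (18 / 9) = -20647263327077823506 / 583695998633499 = -35373.32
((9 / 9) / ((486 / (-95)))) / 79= -95 / 38394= -0.00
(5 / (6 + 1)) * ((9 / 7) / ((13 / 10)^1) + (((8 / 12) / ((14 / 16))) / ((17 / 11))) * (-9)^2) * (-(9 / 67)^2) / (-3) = 8546310 / 48611381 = 0.18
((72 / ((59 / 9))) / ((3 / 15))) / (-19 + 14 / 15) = -48600 / 15989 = -3.04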